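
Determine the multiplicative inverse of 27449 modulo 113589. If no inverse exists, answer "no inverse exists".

78551

Apply the Euclidean algorithm to 113589 and 27449:
113589 = 4×27449 + 3793
27449 = 7×3793 + 898
3793 = 4×898 + 201
898 = 4×201 + 94
201 = 2×94 + 13
94 = 7×13 + 3
13 = 4×3 + 1
3 = 3×1 + 0
Since gcd(27449, 113589) = 1, back-substitute to write 1 as a combination:
1 = 13 − 4·3
1 = −4·94 + 29·13
1 = 29·201 − 62·94
1 = −62·898 + 277·201
1 = 277·3793 − 1170·898
1 = −1170·27449 + 8467·3793
1 = 8467·113589 − 35038·27449
Hence 27449⁻¹ ≡ -35038 ≡ 78551 (mod 113589).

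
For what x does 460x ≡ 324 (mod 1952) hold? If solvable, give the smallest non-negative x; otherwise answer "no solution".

First find gcd(460, 1952):
1952 = 4×460 + 112
460 = 4×112 + 12
112 = 9×12 + 4
12 = 3×4 + 0
gcd = 4 and 4 | 324, so solutions exist. Divide through by 4: 115x ≡ 81 (mod 488).
Now find 115⁻¹ mod 488:
488 = 4*115 + 28
115 = 4*28 + 3
28 = 9*3 + 1
3 = 3*1 + 0
Back-substitute:
1 = 28 − 9·3
1 = −9·115 + 37·28
1 = 37·488 − 157·115
So 115·(-157) ≡ 1 (mod 488), i.e. 115⁻¹ ≡ 331.
Then x ≡ 331·81 ≡ 459 (mod 488); the smallest non-negative solution is x = 459.

459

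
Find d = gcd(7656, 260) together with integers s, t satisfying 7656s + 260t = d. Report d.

Repeated division:
7656 = 29·260 + 116
260 = 2·116 + 28
116 = 4·28 + 4
28 = 7·4 + 0
gcd(7656, 260) = 4.
Working backward:
4 = 116 − 4·28
4 = −4·260 + 9·116
4 = 9·7656 − 265·260
So 4 = (9)·7656 + (-265)·260.

4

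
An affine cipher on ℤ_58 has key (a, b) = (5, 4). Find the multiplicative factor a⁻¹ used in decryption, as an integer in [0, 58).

gcd(58, 5) by repeated division:
58 = 11·5 + 3
5 = 1·3 + 2
3 = 1·2 + 1
2 = 2·1 + 0
The gcd is 1. Working backward:
1 = 3 − 2
1 = −5 + 2·3
1 = 2·58 − 23·5
Hence 5⁻¹ ≡ -23 ≡ 35 (mod 58).

35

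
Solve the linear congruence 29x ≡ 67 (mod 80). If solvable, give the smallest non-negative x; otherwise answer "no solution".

63

First find gcd(29, 80):
80 = 2*29 + 22
29 = 1*22 + 7
22 = 3*7 + 1
7 = 7*1 + 0
gcd = 1, so a unique solution mod 80 exists.
Back-substitute for the Bézout coefficients:
1 = 22 − 3·7
1 = −3·29 + 4·22
1 = 4·80 − 11·29
So 29·(-11) ≡ 1 (mod 80), giving 29⁻¹ ≡ 69.
x ≡ 29⁻¹·67 ≡ 69·67 ≡ 63 (mod 80).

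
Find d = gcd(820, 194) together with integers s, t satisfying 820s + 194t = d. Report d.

Apply Euclid's algorithm to 820 and 194:
820 = 4×194 + 44
194 = 4×44 + 18
44 = 2×18 + 8
18 = 2×8 + 2
8 = 4×2 + 0
gcd(820, 194) = 2.
Working backward:
2 = 18 − 2·8
2 = −2·44 + 5·18
2 = 5·194 − 22·44
2 = −22·820 + 93·194
So 2 = (-22)·820 + (93)·194.

2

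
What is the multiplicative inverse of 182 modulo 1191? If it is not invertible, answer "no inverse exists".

gcd(1191, 182) by repeated division:
1191 = 6·182 + 99
182 = 1·99 + 83
99 = 1·83 + 16
83 = 5·16 + 3
16 = 5·3 + 1
3 = 3·1 + 0
gcd = 1, so the inverse exists. Back-substitute:
1 = 16 − 5·3
1 = −5·83 + 26·16
1 = 26·99 − 31·83
1 = −31·182 + 57·99
1 = 57·1191 − 373·182
So 182·(-373) ≡ 1 (mod 1191), and -373 ≡ 818 (mod 1191).

818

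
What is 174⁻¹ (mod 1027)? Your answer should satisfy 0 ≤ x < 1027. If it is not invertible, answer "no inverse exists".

242

Extended Euclidean algorithm:
1027 = 5*174 + 157
174 = 1*157 + 17
157 = 9*17 + 4
17 = 4*4 + 1
4 = 4*1 + 0
gcd = 1, so the inverse exists. Back-substitute:
1 = 17 − 4·4
1 = −4·157 + 37·17
1 = 37·174 − 41·157
1 = −41·1027 + 242·174
So 174·242 ≡ 1 (mod 1027).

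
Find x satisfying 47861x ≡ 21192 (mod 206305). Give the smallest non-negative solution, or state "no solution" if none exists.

no solution

gcd(47861, 206305):
206305 = 4*47861 + 14861
47861 = 3*14861 + 3278
14861 = 4*3278 + 1749
3278 = 1*1749 + 1529
1749 = 1*1529 + 220
1529 = 6*220 + 209
220 = 1*209 + 11
209 = 19*11 + 0
gcd = 11, but 11 ∤ 21192, so the congruence has no solution.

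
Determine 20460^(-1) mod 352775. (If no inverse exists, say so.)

Compute gcd(20460, 352775):
352775 = 17*20460 + 4955
20460 = 4*4955 + 640
4955 = 7*640 + 475
640 = 1*475 + 165
475 = 2*165 + 145
165 = 1*145 + 20
145 = 7*20 + 5
20 = 4*5 + 0
gcd(20460, 352775) = 5 ≠ 1, so 20460 has no multiplicative inverse modulo 352775.

no inverse exists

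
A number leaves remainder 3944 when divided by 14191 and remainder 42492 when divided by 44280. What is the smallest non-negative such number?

Write x = 3944 + 14191·k. Then 14191·k ≡ 42492 − 3944 ≡ 38548 (mod 44280).
Need 14191⁻¹ mod 44280. Extended Euclid on (44280, 14191):
44280 = 3·14191 + 1707
14191 = 8·1707 + 535
1707 = 3·535 + 102
535 = 5·102 + 25
102 = 4·25 + 2
25 = 12·2 + 1
2 = 2·1 + 0
Back-substitute:
1 = 25 − 12·2
1 = −12·102 + 49·25
1 = 49·535 − 257·102
1 = −257·1707 + 820·535
1 = 820·14191 − 6817·1707
1 = −6817·44280 + 21271·14191
14191⁻¹ ≡ 21271 (mod 44280), so k ≡ 21271·38548 ≡ 21748 (mod 44280).
x = 3944 + 14191·21748 = 308629812.

308629812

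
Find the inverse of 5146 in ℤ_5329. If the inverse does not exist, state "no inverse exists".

Apply the Euclidean algorithm to 5329 and 5146:
5329 = 1·5146 + 183
5146 = 28·183 + 22
183 = 8·22 + 7
22 = 3·7 + 1
7 = 7·1 + 0
Since gcd(5146, 5329) = 1, back-substitute to write 1 as a combination:
1 = 22 − 3·7
1 = −3·183 + 25·22
1 = 25·5146 − 703·183
1 = −703·5329 + 728·5146
So 5146·728 ≡ 1 (mod 5329).

728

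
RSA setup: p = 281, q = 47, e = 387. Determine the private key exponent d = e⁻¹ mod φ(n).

2363

φ(n) = (p−1)(q−1) = 280·46 = 12880.
Need d with 387·d ≡ 1 (mod 12880). Apply the extended Euclidean algorithm:
12880 = 33·387 + 109
387 = 3·109 + 60
109 = 1·60 + 49
60 = 1·49 + 11
49 = 4·11 + 5
11 = 2·5 + 1
5 = 5·1 + 0
Back-substitute:
1 = 11 − 2·5
1 = −2·49 + 9·11
1 = 9·60 − 11·49
1 = −11·109 + 20·60
1 = 20·387 − 71·109
1 = −71·12880 + 2363·387
So 387·2363 ≡ 1 (mod 12880), hence d = 2363.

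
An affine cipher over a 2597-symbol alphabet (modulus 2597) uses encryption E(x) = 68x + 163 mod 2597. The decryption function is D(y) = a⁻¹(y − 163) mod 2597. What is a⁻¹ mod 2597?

Run Euclid on (2597, 68):
2597 = 38*68 + 13
68 = 5*13 + 3
13 = 4*3 + 1
3 = 3*1 + 0
The gcd is 1. Working backward:
1 = 13 − 4·3
1 = −4·68 + 21·13
1 = 21·2597 − 802·68
Thus 68·(-802) ≡ 1 (mod 2597); reducing, -802 mod 2597 = 1795.

1795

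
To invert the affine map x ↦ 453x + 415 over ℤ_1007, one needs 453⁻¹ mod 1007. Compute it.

Run Euclid on (1007, 453):
1007 = 2·453 + 101
453 = 4·101 + 49
101 = 2·49 + 3
49 = 16·3 + 1
3 = 3·1 + 0
Since gcd(453, 1007) = 1, back-substitute to write 1 as a combination:
1 = 49 − 16·3
1 = −16·101 + 33·49
1 = 33·453 − 148·101
1 = −148·1007 + 329·453
So 453·329 ≡ 1 (mod 1007).

329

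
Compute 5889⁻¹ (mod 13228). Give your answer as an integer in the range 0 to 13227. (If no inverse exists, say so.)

9661

Apply the Euclidean algorithm to 13228 and 5889:
13228 = 2*5889 + 1450
5889 = 4*1450 + 89
1450 = 16*89 + 26
89 = 3*26 + 11
26 = 2*11 + 4
11 = 2*4 + 3
4 = 1*3 + 1
3 = 3*1 + 0
gcd = 1, so the inverse exists. Back-substitute:
1 = 4 − 3
1 = −11 + 3·4
1 = 3·26 − 7·11
1 = −7·89 + 24·26
1 = 24·1450 − 391·89
1 = −391·5889 + 1588·1450
1 = 1588·13228 − 3567·5889
So 5889·(-3567) ≡ 1 (mod 13228), and -3567 ≡ 9661 (mod 13228).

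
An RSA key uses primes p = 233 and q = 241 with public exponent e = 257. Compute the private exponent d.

5633

φ(n) = (p−1)(q−1) = 232·240 = 55680.
Need d with 257·d ≡ 1 (mod 55680). Apply the extended Euclidean algorithm:
55680 = 216×257 + 168
257 = 1×168 + 89
168 = 1×89 + 79
89 = 1×79 + 10
79 = 7×10 + 9
10 = 1×9 + 1
9 = 9×1 + 0
Back-substitute:
1 = 10 − 9
1 = −79 + 8·10
1 = 8·89 − 9·79
1 = −9·168 + 17·89
1 = 17·257 − 26·168
1 = −26·55680 + 5633·257
So 257·5633 ≡ 1 (mod 55680), hence d = 5633.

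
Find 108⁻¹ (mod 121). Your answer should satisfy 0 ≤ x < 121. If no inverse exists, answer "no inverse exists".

93

Extended Euclidean algorithm:
121 = 1*108 + 13
108 = 8*13 + 4
13 = 3*4 + 1
4 = 4*1 + 0
gcd = 1, so the inverse exists. Back-substitute:
1 = 13 − 3·4
1 = −3·108 + 25·13
1 = 25·121 − 28·108
So 108·(-28) ≡ 1 (mod 121), and -28 ≡ 93 (mod 121).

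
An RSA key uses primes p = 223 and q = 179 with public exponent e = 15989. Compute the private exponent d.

10301

φ(n) = (p−1)(q−1) = 222·178 = 39516.
Need d with 15989·d ≡ 1 (mod 39516). Apply the extended Euclidean algorithm:
39516 = 2*15989 + 7538
15989 = 2*7538 + 913
7538 = 8*913 + 234
913 = 3*234 + 211
234 = 1*211 + 23
211 = 9*23 + 4
23 = 5*4 + 3
4 = 1*3 + 1
3 = 3*1 + 0
Back-substitute:
1 = 4 − 3
1 = −23 + 6·4
1 = 6·211 − 55·23
1 = −55·234 + 61·211
1 = 61·913 − 238·234
1 = −238·7538 + 1965·913
1 = 1965·15989 − 4168·7538
1 = −4168·39516 + 10301·15989
So 15989·10301 ≡ 1 (mod 39516), hence d = 10301.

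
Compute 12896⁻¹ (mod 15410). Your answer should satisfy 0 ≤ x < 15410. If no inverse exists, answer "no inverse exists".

no inverse exists

Euclidean algorithm on 15410, 12896:
15410 = 1*12896 + 2514
12896 = 5*2514 + 326
2514 = 7*326 + 232
326 = 1*232 + 94
232 = 2*94 + 44
94 = 2*44 + 6
44 = 7*6 + 2
6 = 3*2 + 0
The gcd is 2, not 1, hence no inverse exists.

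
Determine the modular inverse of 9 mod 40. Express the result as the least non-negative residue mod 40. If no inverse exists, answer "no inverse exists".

Run Euclid on (40, 9):
40 = 4*9 + 4
9 = 2*4 + 1
4 = 4*1 + 0
gcd = 1, so the inverse exists. Back-substitute:
1 = 9 − 2·4
1 = −2·40 + 9·9
So 9·9 ≡ 1 (mod 40).

9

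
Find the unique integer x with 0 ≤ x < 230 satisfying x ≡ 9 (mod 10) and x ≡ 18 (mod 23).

Write x = 9 + 10·k. Then 10·k ≡ 18 − 9 ≡ 9 (mod 23).
Need 10⁻¹ mod 23. Extended Euclid on (23, 10):
23 = 2*10 + 3
10 = 3*3 + 1
3 = 3*1 + 0
Back-substitute:
1 = 10 − 3·3
1 = −3·23 + 7·10
10⁻¹ ≡ 7 (mod 23), so k ≡ 7·9 ≡ 17 (mod 23).
x = 9 + 10·17 = 179.

179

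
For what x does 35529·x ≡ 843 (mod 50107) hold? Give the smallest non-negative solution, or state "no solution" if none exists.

43731

First find gcd(35529, 50107):
50107 = 1×35529 + 14578
35529 = 2×14578 + 6373
14578 = 2×6373 + 1832
6373 = 3×1832 + 877
1832 = 2×877 + 78
877 = 11×78 + 19
78 = 4×19 + 2
19 = 9×2 + 1
2 = 2×1 + 0
gcd = 1, so a unique solution mod 50107 exists.
Back-substitute for the Bézout coefficients:
1 = 19 − 9·2
1 = −9·78 + 37·19
1 = 37·877 − 416·78
1 = −416·1832 + 869·877
1 = 869·6373 − 3023·1832
1 = −3023·14578 + 6915·6373
1 = 6915·35529 − 16853·14578
1 = −16853·50107 + 23768·35529
So 35529·(23768) ≡ 1 (mod 50107), giving 35529⁻¹ ≡ 23768.
x ≡ 35529⁻¹·843 ≡ 23768·843 ≡ 43731 (mod 50107).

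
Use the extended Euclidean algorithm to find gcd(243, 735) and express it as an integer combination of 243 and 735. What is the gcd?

Euclidean algorithm:
735 = 3·243 + 6
243 = 40·6 + 3
6 = 2·3 + 0
gcd(243, 735) = 3.
Express as a combination:
3 = 243 − 40·6
3 = −40·735 + 121·243
So 3 = (-40)·735 + (121)·243.

3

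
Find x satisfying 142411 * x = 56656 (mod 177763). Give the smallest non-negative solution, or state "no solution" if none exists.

First find gcd(142411, 177763):
177763 = 1*142411 + 35352
142411 = 4*35352 + 1003
35352 = 35*1003 + 247
1003 = 4*247 + 15
247 = 16*15 + 7
15 = 2*7 + 1
7 = 7*1 + 0
gcd = 1, so a unique solution mod 177763 exists.
Back-substitute for the Bézout coefficients:
1 = 15 − 2·7
1 = −2·247 + 33·15
1 = 33·1003 − 134·247
1 = −134·35352 + 4723·1003
1 = 4723·142411 − 19026·35352
1 = −19026·177763 + 23749·142411
So 142411·(23749) ≡ 1 (mod 177763), giving 142411⁻¹ ≡ 23749.
x ≡ 142411⁻¹·56656 ≡ 23749·56656 ≡ 35197 (mod 177763).

35197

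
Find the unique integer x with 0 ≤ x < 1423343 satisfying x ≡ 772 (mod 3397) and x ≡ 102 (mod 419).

1057239

Write x = 772 + 3397·k. Then 3397·k ≡ 102 − 772 ≡ 168 (mod 419).
Need 3397⁻¹ mod 419. Extended Euclid on (419, 45):
419 = 9×45 + 14
45 = 3×14 + 3
14 = 4×3 + 2
3 = 1×2 + 1
2 = 2×1 + 0
Back-substitute:
1 = 3 − 2
1 = −14 + 5·3
1 = 5·45 − 16·14
1 = −16·419 + 149·45
3397⁻¹ ≡ 149 (mod 419), so k ≡ 149·168 ≡ 311 (mod 419).
x = 772 + 3397·311 = 1057239.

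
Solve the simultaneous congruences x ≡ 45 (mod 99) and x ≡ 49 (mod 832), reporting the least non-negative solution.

Write x = 45 + 99·k. Then 99·k ≡ 49 − 45 ≡ 4 (mod 832).
Need 99⁻¹ mod 832. Extended Euclid on (832, 99):
832 = 8×99 + 40
99 = 2×40 + 19
40 = 2×19 + 2
19 = 9×2 + 1
2 = 2×1 + 0
Back-substitute:
1 = 19 − 9·2
1 = −9·40 + 19·19
1 = 19·99 − 47·40
1 = −47·832 + 395·99
99⁻¹ ≡ 395 (mod 832), so k ≡ 395·4 ≡ 748 (mod 832).
x = 45 + 99·748 = 74097.

74097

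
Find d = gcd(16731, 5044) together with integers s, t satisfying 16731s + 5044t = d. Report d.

13

Repeated division:
16731 = 3×5044 + 1599
5044 = 3×1599 + 247
1599 = 6×247 + 117
247 = 2×117 + 13
117 = 9×13 + 0
gcd(16731, 5044) = 13.
Working backward:
13 = 247 − 2·117
13 = −2·1599 + 13·247
13 = 13·5044 − 41·1599
13 = −41·16731 + 136·5044
So 13 = (-41)·16731 + (136)·5044.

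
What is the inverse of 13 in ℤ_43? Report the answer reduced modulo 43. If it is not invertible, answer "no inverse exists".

Run Euclid on (43, 13):
43 = 3·13 + 4
13 = 3·4 + 1
4 = 4·1 + 0
gcd = 1, so the inverse exists. Back-substitute:
1 = 13 − 3·4
1 = −3·43 + 10·13
So 13·10 ≡ 1 (mod 43).

10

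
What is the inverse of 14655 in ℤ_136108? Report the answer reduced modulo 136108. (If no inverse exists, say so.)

Run Euclid on (136108, 14655):
136108 = 9*14655 + 4213
14655 = 3*4213 + 2016
4213 = 2*2016 + 181
2016 = 11*181 + 25
181 = 7*25 + 6
25 = 4*6 + 1
6 = 6*1 + 0
Since gcd(14655, 136108) = 1, back-substitute to write 1 as a combination:
1 = 25 − 4·6
1 = −4·181 + 29·25
1 = 29·2016 − 323·181
1 = −323·4213 + 675·2016
1 = 675·14655 − 2348·4213
1 = −2348·136108 + 21807·14655
So 14655·21807 ≡ 1 (mod 136108).

21807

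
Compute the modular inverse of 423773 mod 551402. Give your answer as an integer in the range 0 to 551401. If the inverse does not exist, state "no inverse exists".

464105

Run Euclid on (551402, 423773):
551402 = 1*423773 + 127629
423773 = 3*127629 + 40886
127629 = 3*40886 + 4971
40886 = 8*4971 + 1118
4971 = 4*1118 + 499
1118 = 2*499 + 120
499 = 4*120 + 19
120 = 6*19 + 6
19 = 3*6 + 1
6 = 6*1 + 0
The gcd is 1. Working backward:
1 = 19 − 3·6
1 = −3·120 + 19·19
1 = 19·499 − 79·120
1 = −79·1118 + 177·499
1 = 177·4971 − 787·1118
1 = −787·40886 + 6473·4971
1 = 6473·127629 − 20206·40886
1 = −20206·423773 + 67091·127629
1 = 67091·551402 − 87297·423773
Hence 423773⁻¹ ≡ -87297 ≡ 464105 (mod 551402).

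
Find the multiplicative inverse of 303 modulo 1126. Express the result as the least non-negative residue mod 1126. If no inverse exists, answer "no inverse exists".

Extended Euclidean algorithm:
1126 = 3×303 + 217
303 = 1×217 + 86
217 = 2×86 + 45
86 = 1×45 + 41
45 = 1×41 + 4
41 = 10×4 + 1
4 = 4×1 + 0
Since gcd(303, 1126) = 1, back-substitute to write 1 as a combination:
1 = 41 − 10·4
1 = −10·45 + 11·41
1 = 11·86 − 21·45
1 = −21·217 + 53·86
1 = 53·303 − 74·217
1 = −74·1126 + 275·303
So 303·275 ≡ 1 (mod 1126).

275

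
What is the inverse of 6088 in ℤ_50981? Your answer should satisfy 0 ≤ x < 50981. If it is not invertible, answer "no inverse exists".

26554

Extended Euclidean algorithm:
50981 = 8·6088 + 2277
6088 = 2·2277 + 1534
2277 = 1·1534 + 743
1534 = 2·743 + 48
743 = 15·48 + 23
48 = 2·23 + 2
23 = 11·2 + 1
2 = 2·1 + 0
The gcd is 1. Working backward:
1 = 23 − 11·2
1 = −11·48 + 23·23
1 = 23·743 − 356·48
1 = −356·1534 + 735·743
1 = 735·2277 − 1091·1534
1 = −1091·6088 + 2917·2277
1 = 2917·50981 − 24427·6088
Hence 6088⁻¹ ≡ -24427 ≡ 26554 (mod 50981).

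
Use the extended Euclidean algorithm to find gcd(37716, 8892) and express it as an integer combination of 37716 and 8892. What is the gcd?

12

Euclidean algorithm:
37716 = 4×8892 + 2148
8892 = 4×2148 + 300
2148 = 7×300 + 48
300 = 6×48 + 12
48 = 4×12 + 0
gcd(37716, 8892) = 12.
Express as a combination:
12 = 300 − 6·48
12 = −6·2148 + 43·300
12 = 43·8892 − 178·2148
12 = −178·37716 + 755·8892
So 12 = (-178)·37716 + (755)·8892.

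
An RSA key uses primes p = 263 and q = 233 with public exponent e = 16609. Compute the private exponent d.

φ(n) = (p−1)(q−1) = 262·232 = 60784.
Need d with 16609·d ≡ 1 (mod 60784). Apply the extended Euclidean algorithm:
60784 = 3*16609 + 10957
16609 = 1*10957 + 5652
10957 = 1*5652 + 5305
5652 = 1*5305 + 347
5305 = 15*347 + 100
347 = 3*100 + 47
100 = 2*47 + 6
47 = 7*6 + 5
6 = 1*5 + 1
5 = 5*1 + 0
Back-substitute:
1 = 6 − 5
1 = −47 + 8·6
1 = 8·100 − 17·47
1 = −17·347 + 59·100
1 = 59·5305 − 902·347
1 = −902·5652 + 961·5305
1 = 961·10957 − 1863·5652
1 = −1863·16609 + 2824·10957
1 = 2824·60784 − 10335·16609
So 16609·(-10335) ≡ 1 (mod 60784), hence d ≡ -10335 ≡ 50449 (mod 60784).

50449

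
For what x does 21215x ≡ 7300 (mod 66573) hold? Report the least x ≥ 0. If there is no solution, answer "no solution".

43556

First find gcd(21215, 66573):
66573 = 3*21215 + 2928
21215 = 7*2928 + 719
2928 = 4*719 + 52
719 = 13*52 + 43
52 = 1*43 + 9
43 = 4*9 + 7
9 = 1*7 + 2
7 = 3*2 + 1
2 = 2*1 + 0
gcd = 1, so a unique solution mod 66573 exists.
Back-substitute for the Bézout coefficients:
1 = 7 − 3·2
1 = −3·9 + 4·7
1 = 4·43 − 19·9
1 = −19·52 + 23·43
1 = 23·719 − 318·52
1 = −318·2928 + 1295·719
1 = 1295·21215 − 9383·2928
1 = −9383·66573 + 29444·21215
So 21215·(29444) ≡ 1 (mod 66573), giving 21215⁻¹ ≡ 29444.
x ≡ 21215⁻¹·7300 ≡ 29444·7300 ≡ 43556 (mod 66573).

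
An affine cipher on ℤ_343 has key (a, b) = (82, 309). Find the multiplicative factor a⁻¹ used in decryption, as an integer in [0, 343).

297

gcd(343, 82) by repeated division:
343 = 4×82 + 15
82 = 5×15 + 7
15 = 2×7 + 1
7 = 7×1 + 0
The gcd is 1. Working backward:
1 = 15 − 2·7
1 = −2·82 + 11·15
1 = 11·343 − 46·82
So 82·(-46) ≡ 1 (mod 343), and -46 ≡ 297 (mod 343).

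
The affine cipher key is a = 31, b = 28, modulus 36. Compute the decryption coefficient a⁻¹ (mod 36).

Apply the Euclidean algorithm to 36 and 31:
36 = 1*31 + 5
31 = 6*5 + 1
5 = 5*1 + 0
Since gcd(31, 36) = 1, back-substitute to write 1 as a combination:
1 = 31 − 6·5
1 = −6·36 + 7·31
So 31·7 ≡ 1 (mod 36).

7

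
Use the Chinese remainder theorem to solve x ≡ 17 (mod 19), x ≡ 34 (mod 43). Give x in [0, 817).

378

Write x = 17 + 19·k. Then 19·k ≡ 34 − 17 ≡ 17 (mod 43).
Need 19⁻¹ mod 43. Extended Euclid on (43, 19):
43 = 2*19 + 5
19 = 3*5 + 4
5 = 1*4 + 1
4 = 4*1 + 0
Back-substitute:
1 = 5 − 4
1 = −19 + 4·5
1 = 4·43 − 9·19
19⁻¹ ≡ 34 (mod 43), so k ≡ 34·17 ≡ 19 (mod 43).
x = 17 + 19·19 = 378.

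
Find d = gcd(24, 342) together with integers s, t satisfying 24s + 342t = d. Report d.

Apply Euclid's algorithm to 342 and 24:
342 = 14·24 + 6
24 = 4·6 + 0
gcd(24, 342) = 6.
Back-substituting:
6 = 342 − 14·24
So 6 = (1)·342 + (-14)·24.

6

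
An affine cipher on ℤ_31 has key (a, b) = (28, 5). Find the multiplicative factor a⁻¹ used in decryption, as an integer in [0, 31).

10

Extended Euclidean algorithm:
31 = 1·28 + 3
28 = 9·3 + 1
3 = 3·1 + 0
The gcd is 1. Working backward:
1 = 28 − 9·3
1 = −9·31 + 10·28
So 28·10 ≡ 1 (mod 31).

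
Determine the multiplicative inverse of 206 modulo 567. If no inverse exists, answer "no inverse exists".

278

gcd(567, 206) by repeated division:
567 = 2×206 + 155
206 = 1×155 + 51
155 = 3×51 + 2
51 = 25×2 + 1
2 = 2×1 + 0
The gcd is 1. Working backward:
1 = 51 − 25·2
1 = −25·155 + 76·51
1 = 76·206 − 101·155
1 = −101·567 + 278·206
So 206·278 ≡ 1 (mod 567).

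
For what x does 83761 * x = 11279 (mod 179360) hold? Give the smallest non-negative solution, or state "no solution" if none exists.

104799

First find gcd(83761, 179360):
179360 = 2×83761 + 11838
83761 = 7×11838 + 895
11838 = 13×895 + 203
895 = 4×203 + 83
203 = 2×83 + 37
83 = 2×37 + 9
37 = 4×9 + 1
9 = 9×1 + 0
gcd = 1, so a unique solution mod 179360 exists.
Back-substitute for the Bézout coefficients:
1 = 37 − 4·9
1 = −4·83 + 9·37
1 = 9·203 − 22·83
1 = −22·895 + 97·203
1 = 97·11838 − 1283·895
1 = −1283·83761 + 9078·11838
1 = 9078·179360 − 19439·83761
So 83761·(-19439) ≡ 1 (mod 179360), giving 83761⁻¹ ≡ 159921.
x ≡ 83761⁻¹·11279 ≡ 159921·11279 ≡ 104799 (mod 179360).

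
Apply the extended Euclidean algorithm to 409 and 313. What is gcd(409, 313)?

Euclidean algorithm:
409 = 1×313 + 96
313 = 3×96 + 25
96 = 3×25 + 21
25 = 1×21 + 4
21 = 5×4 + 1
4 = 4×1 + 0
gcd(409, 313) = 1.
Express as a combination:
1 = 21 − 5·4
1 = −5·25 + 6·21
1 = 6·96 − 23·25
1 = −23·313 + 75·96
1 = 75·409 − 98·313
So 1 = (75)·409 + (-98)·313.

1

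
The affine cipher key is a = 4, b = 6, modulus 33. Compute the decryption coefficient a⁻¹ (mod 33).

Apply the Euclidean algorithm to 33 and 4:
33 = 8*4 + 1
4 = 4*1 + 0
The gcd is 1. Working backward:
1 = 33 − 8·4
So 4·(-8) ≡ 1 (mod 33), and -8 ≡ 25 (mod 33).

25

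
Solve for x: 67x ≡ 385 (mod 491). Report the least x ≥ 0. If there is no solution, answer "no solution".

123

First find gcd(67, 491):
491 = 7·67 + 22
67 = 3·22 + 1
22 = 22·1 + 0
gcd = 1, so a unique solution mod 491 exists.
Back-substitute for the Bézout coefficients:
1 = 67 − 3·22
1 = −3·491 + 22·67
So 67·(22) ≡ 1 (mod 491), giving 67⁻¹ ≡ 22.
x ≡ 67⁻¹·385 ≡ 22·385 ≡ 123 (mod 491).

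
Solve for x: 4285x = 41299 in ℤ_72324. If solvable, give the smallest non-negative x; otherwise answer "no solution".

First find gcd(4285, 72324):
72324 = 16·4285 + 3764
4285 = 1·3764 + 521
3764 = 7·521 + 117
521 = 4·117 + 53
117 = 2·53 + 11
53 = 4·11 + 9
11 = 1·9 + 2
9 = 4·2 + 1
2 = 2·1 + 0
gcd = 1, so a unique solution mod 72324 exists.
Back-substitute for the Bézout coefficients:
1 = 9 − 4·2
1 = −4·11 + 5·9
1 = 5·53 − 24·11
1 = −24·117 + 53·53
1 = 53·521 − 236·117
1 = −236·3764 + 1705·521
1 = 1705·4285 − 1941·3764
1 = −1941·72324 + 32761·4285
So 4285·(32761) ≡ 1 (mod 72324), giving 4285⁻¹ ≡ 32761.
x ≡ 4285⁻¹·41299 ≡ 32761·41299 ≡ 31471 (mod 72324).

31471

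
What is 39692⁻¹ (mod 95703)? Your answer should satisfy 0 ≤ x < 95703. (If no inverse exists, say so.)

31598

Run Euclid on (95703, 39692):
95703 = 2×39692 + 16319
39692 = 2×16319 + 7054
16319 = 2×7054 + 2211
7054 = 3×2211 + 421
2211 = 5×421 + 106
421 = 3×106 + 103
106 = 1×103 + 3
103 = 34×3 + 1
3 = 3×1 + 0
Since gcd(39692, 95703) = 1, back-substitute to write 1 as a combination:
1 = 103 − 34·3
1 = −34·106 + 35·103
1 = 35·421 − 139·106
1 = −139·2211 + 730·421
1 = 730·7054 − 2329·2211
1 = −2329·16319 + 5388·7054
1 = 5388·39692 − 13105·16319
1 = −13105·95703 + 31598·39692
So 39692·31598 ≡ 1 (mod 95703).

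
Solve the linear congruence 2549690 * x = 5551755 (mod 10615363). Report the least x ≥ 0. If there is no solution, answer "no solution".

First find gcd(2549690, 10615363):
10615363 = 4*2549690 + 416603
2549690 = 6*416603 + 50072
416603 = 8*50072 + 16027
50072 = 3*16027 + 1991
16027 = 8*1991 + 99
1991 = 20*99 + 11
99 = 9*11 + 0
gcd = 11 and 11 | 5551755, so solutions exist. Divide through by 11: 231790x ≡ 504705 (mod 965033).
Now find 231790⁻¹ mod 965033:
965033 = 4×231790 + 37873
231790 = 6×37873 + 4552
37873 = 8×4552 + 1457
4552 = 3×1457 + 181
1457 = 8×181 + 9
181 = 20×9 + 1
9 = 9×1 + 0
Back-substitute:
1 = 181 − 20·9
1 = −20·1457 + 161·181
1 = 161·4552 − 503·1457
1 = −503·37873 + 4185·4552
1 = 4185·231790 − 25613·37873
1 = −25613·965033 + 106637·231790
So 231790⁻¹ ≡ 106637 (mod 965033).
Then x ≡ 106637·504705 ≡ 336675 (mod 965033); the smallest non-negative solution is x = 336675.

336675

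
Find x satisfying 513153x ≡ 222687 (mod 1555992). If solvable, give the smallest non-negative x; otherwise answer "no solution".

109791

First find gcd(513153, 1555992):
1555992 = 3×513153 + 16533
513153 = 31×16533 + 630
16533 = 26×630 + 153
630 = 4×153 + 18
153 = 8×18 + 9
18 = 2×9 + 0
gcd = 9 and 9 | 222687, so solutions exist. Divide through by 9: 57017x ≡ 24743 (mod 172888).
Now find 57017⁻¹ mod 172888:
172888 = 3*57017 + 1837
57017 = 31*1837 + 70
1837 = 26*70 + 17
70 = 4*17 + 2
17 = 8*2 + 1
2 = 2*1 + 0
Back-substitute:
1 = 17 − 8·2
1 = −8·70 + 33·17
1 = 33·1837 − 866·70
1 = −866·57017 + 26879·1837
1 = 26879·172888 − 81503·57017
So 57017·(-81503) ≡ 1 (mod 172888), i.e. 57017⁻¹ ≡ 91385.
Then x ≡ 91385·24743 ≡ 109791 (mod 172888); the smallest non-negative solution is x = 109791.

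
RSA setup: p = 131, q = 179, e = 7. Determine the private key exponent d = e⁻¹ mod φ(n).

φ(n) = (p−1)(q−1) = 130·178 = 23140.
Need d with 7·d ≡ 1 (mod 23140). Apply the extended Euclidean algorithm:
23140 = 3305·7 + 5
7 = 1·5 + 2
5 = 2·2 + 1
2 = 2·1 + 0
Back-substitute:
1 = 5 − 2·2
1 = −2·7 + 3·5
1 = 3·23140 − 9917·7
So 7·(-9917) ≡ 1 (mod 23140), hence d ≡ -9917 ≡ 13223 (mod 23140).

13223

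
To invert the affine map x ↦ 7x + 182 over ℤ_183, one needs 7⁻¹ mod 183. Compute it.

Apply the Euclidean algorithm to 183 and 7:
183 = 26*7 + 1
7 = 7*1 + 0
The gcd is 1. Working backward:
1 = 183 − 26·7
Hence 7⁻¹ ≡ -26 ≡ 157 (mod 183).

157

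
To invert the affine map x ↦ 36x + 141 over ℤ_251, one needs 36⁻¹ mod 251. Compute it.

Apply the Euclidean algorithm to 251 and 36:
251 = 6·36 + 35
36 = 1·35 + 1
35 = 35·1 + 0
Since gcd(36, 251) = 1, back-substitute to write 1 as a combination:
1 = 36 − 35
1 = −251 + 7·36
So 36·7 ≡ 1 (mod 251).

7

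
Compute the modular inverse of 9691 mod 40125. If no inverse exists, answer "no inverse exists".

Run Euclid on (40125, 9691):
40125 = 4×9691 + 1361
9691 = 7×1361 + 164
1361 = 8×164 + 49
164 = 3×49 + 17
49 = 2×17 + 15
17 = 1×15 + 2
15 = 7×2 + 1
2 = 2×1 + 0
The gcd is 1. Working backward:
1 = 15 − 7·2
1 = −7·17 + 8·15
1 = 8·49 − 23·17
1 = −23·164 + 77·49
1 = 77·1361 − 639·164
1 = −639·9691 + 4550·1361
1 = 4550·40125 − 18839·9691
So 9691·(-18839) ≡ 1 (mod 40125), and -18839 ≡ 21286 (mod 40125).

21286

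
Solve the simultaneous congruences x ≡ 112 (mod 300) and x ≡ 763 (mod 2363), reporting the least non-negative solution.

291412

Write x = 112 + 300·k. Then 300·k ≡ 763 − 112 ≡ 651 (mod 2363).
Need 300⁻¹ mod 2363. Extended Euclid on (2363, 300):
2363 = 7×300 + 263
300 = 1×263 + 37
263 = 7×37 + 4
37 = 9×4 + 1
4 = 4×1 + 0
Back-substitute:
1 = 37 − 9·4
1 = −9·263 + 64·37
1 = 64·300 − 73·263
1 = −73·2363 + 575·300
300⁻¹ ≡ 575 (mod 2363), so k ≡ 575·651 ≡ 971 (mod 2363).
x = 112 + 300·971 = 291412.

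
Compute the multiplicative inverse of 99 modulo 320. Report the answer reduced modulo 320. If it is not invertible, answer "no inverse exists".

139

Extended Euclidean algorithm:
320 = 3×99 + 23
99 = 4×23 + 7
23 = 3×7 + 2
7 = 3×2 + 1
2 = 2×1 + 0
gcd = 1, so the inverse exists. Back-substitute:
1 = 7 − 3·2
1 = −3·23 + 10·7
1 = 10·99 − 43·23
1 = −43·320 + 139·99
So 99·139 ≡ 1 (mod 320).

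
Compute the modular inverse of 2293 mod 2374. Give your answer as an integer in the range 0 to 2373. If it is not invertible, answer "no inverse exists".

gcd(2374, 2293) by repeated division:
2374 = 1·2293 + 81
2293 = 28·81 + 25
81 = 3·25 + 6
25 = 4·6 + 1
6 = 6·1 + 0
The gcd is 1. Working backward:
1 = 25 − 4·6
1 = −4·81 + 13·25
1 = 13·2293 − 368·81
1 = −368·2374 + 381·2293
So 2293·381 ≡ 1 (mod 2374).

381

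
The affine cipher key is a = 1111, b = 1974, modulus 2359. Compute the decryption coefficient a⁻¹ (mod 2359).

1102

Run Euclid on (2359, 1111):
2359 = 2*1111 + 137
1111 = 8*137 + 15
137 = 9*15 + 2
15 = 7*2 + 1
2 = 2*1 + 0
gcd = 1, so the inverse exists. Back-substitute:
1 = 15 − 7·2
1 = −7·137 + 64·15
1 = 64·1111 − 519·137
1 = −519·2359 + 1102·1111
So 1111·1102 ≡ 1 (mod 2359).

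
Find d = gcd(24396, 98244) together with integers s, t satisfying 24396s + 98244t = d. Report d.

Apply Euclid's algorithm to 98244 and 24396:
98244 = 4*24396 + 660
24396 = 36*660 + 636
660 = 1*636 + 24
636 = 26*24 + 12
24 = 2*12 + 0
gcd(24396, 98244) = 12.
Back-substituting:
12 = 636 − 26·24
12 = −26·660 + 27·636
12 = 27·24396 − 998·660
12 = −998·98244 + 4019·24396
So 12 = (-998)·98244 + (4019)·24396.

12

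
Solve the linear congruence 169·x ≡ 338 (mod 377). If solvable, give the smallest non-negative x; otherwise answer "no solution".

2

First find gcd(169, 377):
377 = 2·169 + 39
169 = 4·39 + 13
39 = 3·13 + 0
gcd = 13 and 13 | 338, so solutions exist. Divide through by 13: 13x ≡ 26 (mod 29).
Now find 13⁻¹ mod 29:
29 = 2·13 + 3
13 = 4·3 + 1
3 = 3·1 + 0
Back-substitute:
1 = 13 − 4·3
1 = −4·29 + 9·13
So 13⁻¹ ≡ 9 (mod 29).
Then x ≡ 9·26 ≡ 2 (mod 29); the smallest non-negative solution is x = 2.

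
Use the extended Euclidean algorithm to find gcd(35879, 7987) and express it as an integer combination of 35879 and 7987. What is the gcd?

Repeated division:
35879 = 4·7987 + 3931
7987 = 2·3931 + 125
3931 = 31·125 + 56
125 = 2·56 + 13
56 = 4·13 + 4
13 = 3·4 + 1
4 = 4·1 + 0
gcd(35879, 7987) = 1.
Express as a combination:
1 = 13 − 3·4
1 = −3·56 + 13·13
1 = 13·125 − 29·56
1 = −29·3931 + 912·125
1 = 912·7987 − 1853·3931
1 = −1853·35879 + 8324·7987
So 1 = (-1853)·35879 + (8324)·7987.

1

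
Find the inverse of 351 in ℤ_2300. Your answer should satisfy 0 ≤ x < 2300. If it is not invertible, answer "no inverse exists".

gcd(2300, 351) by repeated division:
2300 = 6*351 + 194
351 = 1*194 + 157
194 = 1*157 + 37
157 = 4*37 + 9
37 = 4*9 + 1
9 = 9*1 + 0
The gcd is 1. Working backward:
1 = 37 − 4·9
1 = −4·157 + 17·37
1 = 17·194 − 21·157
1 = −21·351 + 38·194
1 = 38·2300 − 249·351
Hence 351⁻¹ ≡ -249 ≡ 2051 (mod 2300).

2051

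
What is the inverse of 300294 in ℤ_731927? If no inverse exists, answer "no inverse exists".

Extended Euclidean algorithm:
731927 = 2*300294 + 131339
300294 = 2*131339 + 37616
131339 = 3*37616 + 18491
37616 = 2*18491 + 634
18491 = 29*634 + 105
634 = 6*105 + 4
105 = 26*4 + 1
4 = 4*1 + 0
gcd = 1, so the inverse exists. Back-substitute:
1 = 105 − 26·4
1 = −26·634 + 157·105
1 = 157·18491 − 4579·634
1 = −4579·37616 + 9315·18491
1 = 9315·131339 − 32524·37616
1 = −32524·300294 + 74363·131339
1 = 74363·731927 − 181250·300294
Thus 300294·(-181250) ≡ 1 (mod 731927); reducing, -181250 mod 731927 = 550677.

550677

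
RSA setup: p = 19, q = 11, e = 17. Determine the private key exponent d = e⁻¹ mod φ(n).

φ(n) = (p−1)(q−1) = 18·10 = 180.
Need d with 17·d ≡ 1 (mod 180). Apply the extended Euclidean algorithm:
180 = 10*17 + 10
17 = 1*10 + 7
10 = 1*7 + 3
7 = 2*3 + 1
3 = 3*1 + 0
Back-substitute:
1 = 7 − 2·3
1 = −2·10 + 3·7
1 = 3·17 − 5·10
1 = −5·180 + 53·17
So 17·53 ≡ 1 (mod 180), hence d = 53.

53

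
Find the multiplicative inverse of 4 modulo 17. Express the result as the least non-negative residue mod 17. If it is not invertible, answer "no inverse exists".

Apply the Euclidean algorithm to 17 and 4:
17 = 4·4 + 1
4 = 4·1 + 0
Since gcd(4, 17) = 1, back-substitute to write 1 as a combination:
1 = 17 − 4·4
So 4·(-4) ≡ 1 (mod 17), and -4 ≡ 13 (mod 17).

13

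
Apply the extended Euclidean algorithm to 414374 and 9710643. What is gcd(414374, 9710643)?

Apply Euclid's algorithm to 9710643 and 414374:
9710643 = 23×414374 + 180041
414374 = 2×180041 + 54292
180041 = 3×54292 + 17165
54292 = 3×17165 + 2797
17165 = 6×2797 + 383
2797 = 7×383 + 116
383 = 3×116 + 35
116 = 3×35 + 11
35 = 3×11 + 2
11 = 5×2 + 1
2 = 2×1 + 0
gcd(414374, 9710643) = 1.
Back-substituting:
1 = 11 − 5·2
1 = −5·35 + 16·11
1 = 16·116 − 53·35
1 = −53·383 + 175·116
1 = 175·2797 − 1278·383
1 = −1278·17165 + 7843·2797
1 = 7843·54292 − 24807·17165
1 = −24807·180041 + 82264·54292
1 = 82264·414374 − 189335·180041
1 = −189335·9710643 + 4436969·414374
So 1 = (-189335)·9710643 + (4436969)·414374.

1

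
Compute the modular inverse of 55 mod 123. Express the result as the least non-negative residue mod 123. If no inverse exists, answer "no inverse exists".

Apply the Euclidean algorithm to 123 and 55:
123 = 2·55 + 13
55 = 4·13 + 3
13 = 4·3 + 1
3 = 3·1 + 0
The gcd is 1. Working backward:
1 = 13 − 4·3
1 = −4·55 + 17·13
1 = 17·123 − 38·55
So 55·(-38) ≡ 1 (mod 123), and -38 ≡ 85 (mod 123).

85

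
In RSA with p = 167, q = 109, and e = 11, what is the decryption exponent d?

9779

φ(n) = (p−1)(q−1) = 166·108 = 17928.
Need d with 11·d ≡ 1 (mod 17928). Apply the extended Euclidean algorithm:
17928 = 1629·11 + 9
11 = 1·9 + 2
9 = 4·2 + 1
2 = 2·1 + 0
Back-substitute:
1 = 9 − 4·2
1 = −4·11 + 5·9
1 = 5·17928 − 8149·11
So 11·(-8149) ≡ 1 (mod 17928), hence d ≡ -8149 ≡ 9779 (mod 17928).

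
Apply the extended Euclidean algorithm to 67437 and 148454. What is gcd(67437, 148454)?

1

Euclidean algorithm:
148454 = 2*67437 + 13580
67437 = 4*13580 + 13117
13580 = 1*13117 + 463
13117 = 28*463 + 153
463 = 3*153 + 4
153 = 38*4 + 1
4 = 4*1 + 0
gcd(67437, 148454) = 1.
Working backward:
1 = 153 − 38·4
1 = −38·463 + 115·153
1 = 115·13117 − 3258·463
1 = −3258·13580 + 3373·13117
1 = 3373·67437 − 16750·13580
1 = −16750·148454 + 36873·67437
So 1 = (-16750)·148454 + (36873)·67437.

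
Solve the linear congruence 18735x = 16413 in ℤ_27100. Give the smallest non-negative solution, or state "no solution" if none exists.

no solution

gcd(18735, 27100):
27100 = 1*18735 + 8365
18735 = 2*8365 + 2005
8365 = 4*2005 + 345
2005 = 5*345 + 280
345 = 1*280 + 65
280 = 4*65 + 20
65 = 3*20 + 5
20 = 4*5 + 0
gcd = 5, but 5 ∤ 16413, so the congruence has no solution.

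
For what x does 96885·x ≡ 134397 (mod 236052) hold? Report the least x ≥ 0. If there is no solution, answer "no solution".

First find gcd(96885, 236052):
236052 = 2*96885 + 42282
96885 = 2*42282 + 12321
42282 = 3*12321 + 5319
12321 = 2*5319 + 1683
5319 = 3*1683 + 270
1683 = 6*270 + 63
270 = 4*63 + 18
63 = 3*18 + 9
18 = 2*9 + 0
gcd = 9 and 9 | 134397, so solutions exist. Divide through by 9: 10765x ≡ 14933 (mod 26228).
Now find 10765⁻¹ mod 26228:
26228 = 2·10765 + 4698
10765 = 2·4698 + 1369
4698 = 3·1369 + 591
1369 = 2·591 + 187
591 = 3·187 + 30
187 = 6·30 + 7
30 = 4·7 + 2
7 = 3·2 + 1
2 = 2·1 + 0
Back-substitute:
1 = 7 − 3·2
1 = −3·30 + 13·7
1 = 13·187 − 81·30
1 = −81·591 + 256·187
1 = 256·1369 − 593·591
1 = −593·4698 + 2035·1369
1 = 2035·10765 − 4663·4698
1 = −4663·26228 + 11361·10765
So 10765⁻¹ ≡ 11361 (mod 26228).
Then x ≡ 11361·14933 ≡ 11109 (mod 26228); the smallest non-negative solution is x = 11109.

11109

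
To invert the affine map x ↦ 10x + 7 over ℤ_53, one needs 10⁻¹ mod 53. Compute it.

Extended Euclidean algorithm:
53 = 5×10 + 3
10 = 3×3 + 1
3 = 3×1 + 0
The gcd is 1. Working backward:
1 = 10 − 3·3
1 = −3·53 + 16·10
So 10·16 ≡ 1 (mod 53).

16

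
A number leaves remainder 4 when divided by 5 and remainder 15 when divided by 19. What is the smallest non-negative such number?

34

Write x = 4 + 5·k. Then 5·k ≡ 15 − 4 ≡ 11 (mod 19).
Need 5⁻¹ mod 19. Extended Euclid on (19, 5):
19 = 3*5 + 4
5 = 1*4 + 1
4 = 4*1 + 0
Back-substitute:
1 = 5 − 4
1 = −19 + 4·5
5⁻¹ ≡ 4 (mod 19), so k ≡ 4·11 ≡ 6 (mod 19).
x = 4 + 5·6 = 34.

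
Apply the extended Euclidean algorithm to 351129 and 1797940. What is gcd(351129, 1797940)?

Apply Euclid's algorithm to 1797940 and 351129:
1797940 = 5·351129 + 42295
351129 = 8·42295 + 12769
42295 = 3·12769 + 3988
12769 = 3·3988 + 805
3988 = 4·805 + 768
805 = 1·768 + 37
768 = 20·37 + 28
37 = 1·28 + 9
28 = 3·9 + 1
9 = 9·1 + 0
gcd(351129, 1797940) = 1.
Express as a combination:
1 = 28 − 3·9
1 = −3·37 + 4·28
1 = 4·768 − 83·37
1 = −83·805 + 87·768
1 = 87·3988 − 431·805
1 = −431·12769 + 1380·3988
1 = 1380·42295 − 4571·12769
1 = −4571·351129 + 37948·42295
1 = 37948·1797940 − 194311·351129
So 1 = (37948)·1797940 + (-194311)·351129.

1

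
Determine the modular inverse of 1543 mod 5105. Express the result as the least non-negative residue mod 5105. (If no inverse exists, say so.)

Apply the Euclidean algorithm to 5105 and 1543:
5105 = 3*1543 + 476
1543 = 3*476 + 115
476 = 4*115 + 16
115 = 7*16 + 3
16 = 5*3 + 1
3 = 3*1 + 0
The gcd is 1. Working backward:
1 = 16 − 5·3
1 = −5·115 + 36·16
1 = 36·476 − 149·115
1 = −149·1543 + 483·476
1 = 483·5105 − 1598·1543
Thus 1543·(-1598) ≡ 1 (mod 5105); reducing, -1598 mod 5105 = 3507.

3507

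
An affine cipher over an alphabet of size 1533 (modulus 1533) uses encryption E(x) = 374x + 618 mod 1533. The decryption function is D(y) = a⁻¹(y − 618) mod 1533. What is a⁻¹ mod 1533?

Run Euclid on (1533, 374):
1533 = 4*374 + 37
374 = 10*37 + 4
37 = 9*4 + 1
4 = 4*1 + 0
The gcd is 1. Working backward:
1 = 37 − 9·4
1 = −9·374 + 91·37
1 = 91·1533 − 373·374
So 374·(-373) ≡ 1 (mod 1533), and -373 ≡ 1160 (mod 1533).

1160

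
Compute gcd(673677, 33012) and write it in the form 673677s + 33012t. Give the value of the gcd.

Repeated division:
673677 = 20·33012 + 13437
33012 = 2·13437 + 6138
13437 = 2·6138 + 1161
6138 = 5·1161 + 333
1161 = 3·333 + 162
333 = 2·162 + 9
162 = 18·9 + 0
gcd(673677, 33012) = 9.
Express as a combination:
9 = 333 − 2·162
9 = −2·1161 + 7·333
9 = 7·6138 − 37·1161
9 = −37·13437 + 81·6138
9 = 81·33012 − 199·13437
9 = −199·673677 + 4061·33012
So 9 = (-199)·673677 + (4061)·33012.

9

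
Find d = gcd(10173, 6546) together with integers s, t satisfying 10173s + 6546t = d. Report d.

3

Euclidean algorithm:
10173 = 1×6546 + 3627
6546 = 1×3627 + 2919
3627 = 1×2919 + 708
2919 = 4×708 + 87
708 = 8×87 + 12
87 = 7×12 + 3
12 = 4×3 + 0
gcd(10173, 6546) = 3.
Working backward:
3 = 87 − 7·12
3 = −7·708 + 57·87
3 = 57·2919 − 235·708
3 = −235·3627 + 292·2919
3 = 292·6546 − 527·3627
3 = −527·10173 + 819·6546
So 3 = (-527)·10173 + (819)·6546.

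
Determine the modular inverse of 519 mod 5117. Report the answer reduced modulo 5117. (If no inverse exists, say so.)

631

Apply the Euclidean algorithm to 5117 and 519:
5117 = 9·519 + 446
519 = 1·446 + 73
446 = 6·73 + 8
73 = 9·8 + 1
8 = 8·1 + 0
gcd = 1, so the inverse exists. Back-substitute:
1 = 73 − 9·8
1 = −9·446 + 55·73
1 = 55·519 − 64·446
1 = −64·5117 + 631·519
So 519·631 ≡ 1 (mod 5117).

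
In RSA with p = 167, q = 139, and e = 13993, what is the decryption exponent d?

7033

φ(n) = (p−1)(q−1) = 166·138 = 22908.
Need d with 13993·d ≡ 1 (mod 22908). Apply the extended Euclidean algorithm:
22908 = 1×13993 + 8915
13993 = 1×8915 + 5078
8915 = 1×5078 + 3837
5078 = 1×3837 + 1241
3837 = 3×1241 + 114
1241 = 10×114 + 101
114 = 1×101 + 13
101 = 7×13 + 10
13 = 1×10 + 3
10 = 3×3 + 1
3 = 3×1 + 0
Back-substitute:
1 = 10 − 3·3
1 = −3·13 + 4·10
1 = 4·101 − 31·13
1 = −31·114 + 35·101
1 = 35·1241 − 381·114
1 = −381·3837 + 1178·1241
1 = 1178·5078 − 1559·3837
1 = −1559·8915 + 2737·5078
1 = 2737·13993 − 4296·8915
1 = −4296·22908 + 7033·13993
So 13993·7033 ≡ 1 (mod 22908), hence d = 7033.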